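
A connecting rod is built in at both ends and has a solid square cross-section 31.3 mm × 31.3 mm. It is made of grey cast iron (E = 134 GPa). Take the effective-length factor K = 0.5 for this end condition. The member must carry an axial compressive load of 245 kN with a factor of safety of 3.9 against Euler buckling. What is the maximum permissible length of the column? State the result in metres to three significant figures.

I = a⁴/12 = 31.3⁴/12 = 7.998×10^4 mm⁴
I = 7.998×10^-8 m⁴
Required critical load P_cr = n·P = 3.9 × 245 = 955.5 kN = 9.555×10^5 N
From P_cr = π²EI/(K·L)²:  L = (1/K)·√(π²EI/P_cr) = (1/0.5)·√(π²×1.34×10^11×7.998×10^-8/9.555×10^5)
L = 0.665 m

L_max ≈ 0.665 m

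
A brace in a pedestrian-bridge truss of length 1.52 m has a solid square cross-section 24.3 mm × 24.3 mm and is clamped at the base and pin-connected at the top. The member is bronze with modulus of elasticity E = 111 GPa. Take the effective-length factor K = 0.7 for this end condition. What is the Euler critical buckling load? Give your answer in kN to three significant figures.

I = a⁴/12 = 24.3⁴/12 = 2.906×10^4 mm⁴
I = 2.906×10^4 mm⁴ = 2.906×10^-8 m⁴
Effective length L_e = K·L = 0.7 × 1.52 = 1.064 m
P_cr = π²EI / L_e² = π² × 111×10⁹ × 2.906×10^-8 / 1.064² = 2.812×10^4 N

P_cr ≈ 28.1 kN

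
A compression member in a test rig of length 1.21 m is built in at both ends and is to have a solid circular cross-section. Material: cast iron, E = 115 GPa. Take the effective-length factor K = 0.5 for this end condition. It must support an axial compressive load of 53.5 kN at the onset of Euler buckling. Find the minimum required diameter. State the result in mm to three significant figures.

L_e = K·L = 0.5 × 1.21 = 0.6050 m
Required I = P_cr·L_e²/(π²E) = 5.350×10^4 × 0.6050² / (π² × 1.15×10^11) = 1.725×10^-8 m⁴
I_req = 1.725×10^4 mm⁴
Solid circle: I = πd⁴/64  ⇒  d = (64I/π)^(1/4) = (64×1.725×10^4/π)^(1/4) = 24.3 mm

d ≈ 24.3 mm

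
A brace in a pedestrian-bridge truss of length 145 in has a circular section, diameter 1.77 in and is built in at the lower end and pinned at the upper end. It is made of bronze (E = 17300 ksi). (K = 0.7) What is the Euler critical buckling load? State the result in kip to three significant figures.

I = πd⁴/64 = π×1.77⁴/64 = 0.4818 in⁴
Effective length L_e = K·L = 0.7 × 145 = 101.5 in
P_cr = π²EI / L_e² = π² × 17300×10³ × 0.4818 / 101.5² = 7.985×10^3 lb

P_cr ≈ 7.99 kip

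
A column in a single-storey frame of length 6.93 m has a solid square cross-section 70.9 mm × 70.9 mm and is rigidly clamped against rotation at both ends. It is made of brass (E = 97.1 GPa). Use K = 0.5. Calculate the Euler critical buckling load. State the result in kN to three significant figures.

I = a⁴/12 = 70.9⁴/12 = 2.106×10^6 mm⁴
I = 2.106×10^6 mm⁴ = 2.106×10^-6 m⁴
Effective length L_e = K·L = 0.5 × 6.93 = 3.465 m
P_cr = π²EI / L_e² = π² × 97.1×10⁹ × 2.106×10^-6 / 3.465² = 1.681×10^5 N

P_cr ≈ 168 kN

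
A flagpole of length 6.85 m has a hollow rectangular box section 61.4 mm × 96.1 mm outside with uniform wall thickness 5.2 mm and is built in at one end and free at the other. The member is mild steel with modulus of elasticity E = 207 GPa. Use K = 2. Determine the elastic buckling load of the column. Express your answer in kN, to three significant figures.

P_cr ≈ 9.87 kN

Inner dimensions: h_i = 96.1 − 2×5.2 = 85.70 mm, b_i = 61.4 − 2×5.2 = 51.00 mm
Weak-axis I_min = (h_o·b_o³ − h_i·b_i³)/12 with b_o = 61.4, b_i = 51.00 mm (shorter outer/inner sides).
I_min = (96.1×61.4³ − 85.70×51.00³)/12 = 9.064×10^5 mm⁴
I = 9.064×10^5 mm⁴ = 9.064×10^-7 m⁴
Effective length L_e = K·L = 2 × 6.85 = 13.70 m
P_cr = π²EI / L_e² = π² × 207×10⁹ × 9.064×10^-7 / 13.70² = 9.866×10^3 N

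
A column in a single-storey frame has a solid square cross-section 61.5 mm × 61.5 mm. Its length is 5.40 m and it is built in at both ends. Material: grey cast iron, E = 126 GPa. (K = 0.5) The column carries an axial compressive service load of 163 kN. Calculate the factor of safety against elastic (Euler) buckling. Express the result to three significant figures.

I = a⁴/12 = 61.5⁴/12 = 1.192×10^6 mm⁴
I = 1.192×10^6 mm⁴ = 1.192×10^-6 m⁴
Effective length L_e = K·L = 0.5 × 5.40 = 2.700 m
P_cr = π²EI / L_e² = π² × 126×10⁹ × 1.192×10^-6 / 2.700² = 2.034×10^5 N
Factor of safety n = P_cr / P = 203.36 / 163 = 1.25

n ≈ 1.25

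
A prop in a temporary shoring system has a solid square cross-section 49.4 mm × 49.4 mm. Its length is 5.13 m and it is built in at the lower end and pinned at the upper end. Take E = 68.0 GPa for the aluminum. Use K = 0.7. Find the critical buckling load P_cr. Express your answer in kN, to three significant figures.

P_cr ≈ 25.8 kN

I = a⁴/12 = 49.4⁴/12 = 4.963×10^5 mm⁴
I = 4.963×10^5 mm⁴ = 4.963×10^-7 m⁴
Effective length L_e = K·L = 0.7 × 5.13 = 3.591 m
P_cr = π²EI / L_e² = π² × 68.0×10⁹ × 4.963×10^-7 / 3.591² = 2.583×10^4 N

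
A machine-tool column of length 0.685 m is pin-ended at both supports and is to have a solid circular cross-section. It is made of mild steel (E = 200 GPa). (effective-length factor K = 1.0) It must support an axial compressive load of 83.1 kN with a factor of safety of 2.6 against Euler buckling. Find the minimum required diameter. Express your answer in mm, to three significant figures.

Required P_cr = n·P = 2.6 × 83.1 = 216.1 kN
L_e = K·L = 1 × 0.685 = 0.6850 m
Required I = P_cr·L_e²/(π²E) = 2.161×10^5 × 0.6850² / (π² × 2.00×10^11) = 5.136×10^-8 m⁴
I_req = 5.136×10^4 mm⁴
Solid circle: I = πd⁴/64  ⇒  d = (64I/π)^(1/4) = (64×5.136×10^4/π)^(1/4) = 32.0 mm

d ≈ 32.0 mm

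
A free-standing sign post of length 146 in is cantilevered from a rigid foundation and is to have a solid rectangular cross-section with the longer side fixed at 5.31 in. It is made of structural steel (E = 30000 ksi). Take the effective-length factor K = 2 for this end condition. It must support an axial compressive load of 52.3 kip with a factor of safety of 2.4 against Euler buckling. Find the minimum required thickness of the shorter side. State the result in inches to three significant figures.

b ≈ 4.34 in

Required P_cr = n·P = 2.4 × 52.3 = 125.5 kip
L_e = K·L = 2 × 146 = 292.0 in
Required I = P_cr·L_e²/(π²E) = 1.255×10^5 × 292.0² / (π² × 3.00×10^7) = 36.15 in⁴
Rectangle, weak axis: I_min = h·b³/12 with h = 5.31 in fixed  ⇒  b = (12I/h)^(1/3) = 4.34 in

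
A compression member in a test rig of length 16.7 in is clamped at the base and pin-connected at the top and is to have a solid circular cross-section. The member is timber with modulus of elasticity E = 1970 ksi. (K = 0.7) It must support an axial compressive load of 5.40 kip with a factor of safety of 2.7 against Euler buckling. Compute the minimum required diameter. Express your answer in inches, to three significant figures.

Required P_cr = n·P = 2.7 × 5.40 = 14.58 kip
L_e = K·L = 0.7 × 16.7 = 11.69 in
Required I = P_cr·L_e²/(π²E) = 1.458×10^4 × 11.69² / (π² × 1.97×10^6) = 0.1025 in⁴
Solid circle: I = πd⁴/64  ⇒  d = (64I/π)^(1/4) = (64×0.1025/π)^(1/4) = 1.20 in

d ≈ 1.20 in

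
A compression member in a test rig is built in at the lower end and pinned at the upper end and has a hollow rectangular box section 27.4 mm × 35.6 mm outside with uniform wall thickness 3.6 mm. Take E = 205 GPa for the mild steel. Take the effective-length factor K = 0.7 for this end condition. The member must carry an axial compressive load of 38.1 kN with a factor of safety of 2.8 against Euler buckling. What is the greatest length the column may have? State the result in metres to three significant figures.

L_max ≈ 1.27 m

Inner dimensions: h_i = 35.6 − 2×3.6 = 28.40 mm, b_i = 27.4 − 2×3.6 = 20.20 mm
Weak-axis I_min = (h_o·b_o³ − h_i·b_i³)/12 with b_o = 27.4, b_i = 20.20 mm (shorter outer/inner sides).
I_min = (35.6×27.4³ − 28.40×20.20³)/12 = 4.152×10^4 mm⁴
I = 4.152×10^-8 m⁴
Required critical load P_cr = n·P = 2.8 × 38.1 = 106.7 kN = 1.067×10^5 N
From P_cr = π²EI/(K·L)²:  L = (1/K)·√(π²EI/P_cr) = (1/0.7)·√(π²×2.05×10^11×4.152×10^-8/1.067×10^5)
L = 1.27 m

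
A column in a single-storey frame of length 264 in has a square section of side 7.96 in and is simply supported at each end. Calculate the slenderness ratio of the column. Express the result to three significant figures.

λ ≈ 115

I = a⁴/12 = 7.96⁴/12 = 334.6 in⁴
A = 63.36 in²;  r_min = √(I/A) = √(334.6/63.36) = 2.298 in
L_e = K·L = 1 × 264 = 264.0 in
λ = L_e / r_min = 264.00 / 2.298 = 115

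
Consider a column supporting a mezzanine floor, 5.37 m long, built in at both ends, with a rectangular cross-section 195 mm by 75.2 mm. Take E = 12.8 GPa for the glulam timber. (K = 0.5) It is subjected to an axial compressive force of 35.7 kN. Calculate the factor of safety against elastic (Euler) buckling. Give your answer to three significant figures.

n ≈ 3.39

Buckling occurs about the weak axis: I_min = h·b³/12 with b = 75.2 mm (the shorter side).
I_min = 195×75.2³/12 = 6.910×10^6 mm⁴
I = 6.910×10^6 mm⁴ = 6.910×10^-6 m⁴
Effective length L_e = K·L = 0.5 × 5.37 = 2.685 m
P_cr = π²EI / L_e² = π² × 12.8×10⁹ × 6.910×10^-6 / 2.685² = 1.211×10^5 N
Factor of safety n = P_cr / P = 121.10 / 35.7 = 3.39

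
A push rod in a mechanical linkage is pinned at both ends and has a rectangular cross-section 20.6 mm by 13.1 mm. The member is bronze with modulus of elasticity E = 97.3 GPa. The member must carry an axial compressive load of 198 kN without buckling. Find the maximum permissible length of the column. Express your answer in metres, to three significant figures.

Buckling occurs about the weak axis: I_min = h·b³/12 with b = 13.1 mm (the shorter side).
I_min = 20.6×13.1³/12 = 3.859×10^3 mm⁴
I = 3.859×10^-9 m⁴
At the buckling limit P_cr = P = 1.980×10^5 N
From P_cr = π²EI/(K·L)²:  L = (1/K)·√(π²EI/P_cr) = (1/1)·√(π²×9.73×10^10×3.859×10^-9/1.980×10^5)
L = 0.137 m

L_max ≈ 0.137 m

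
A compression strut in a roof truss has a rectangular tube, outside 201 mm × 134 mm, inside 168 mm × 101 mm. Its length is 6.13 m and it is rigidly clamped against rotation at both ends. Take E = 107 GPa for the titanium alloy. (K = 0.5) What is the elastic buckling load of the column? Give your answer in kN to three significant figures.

P_cr ≈ 2910 kN

Weak-axis I_min = (h_o·b_o³ − h_i·b_i³)/12 with b_o = 134, b_i = 101.0 mm (shorter outer/inner sides).
I_min = (201×134³ − 168.0×101.0³)/12 = 2.588×10^7 mm⁴
I = 2.588×10^7 mm⁴ = 2.588×10^-5 m⁴
Effective length L_e = K·L = 0.5 × 6.13 = 3.065 m
P_cr = π²EI / L_e² = π² × 107×10⁹ × 2.588×10^-5 / 3.065² = 2.909×10^6 N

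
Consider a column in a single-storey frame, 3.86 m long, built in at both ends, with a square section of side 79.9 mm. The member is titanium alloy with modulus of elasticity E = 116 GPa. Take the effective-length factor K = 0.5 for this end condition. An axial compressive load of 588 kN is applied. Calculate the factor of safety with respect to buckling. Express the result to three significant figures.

I = a⁴/12 = 79.9⁴/12 = 3.396×10^6 mm⁴
I = 3.396×10^6 mm⁴ = 3.396×10^-6 m⁴
Effective length L_e = K·L = 0.5 × 3.86 = 1.930 m
P_cr = π²EI / L_e² = π² × 116×10⁹ × 3.396×10^-6 / 1.930² = 1.044×10^6 N
Factor of safety n = P_cr / P = 1043.9 / 588 = 1.78

n ≈ 1.78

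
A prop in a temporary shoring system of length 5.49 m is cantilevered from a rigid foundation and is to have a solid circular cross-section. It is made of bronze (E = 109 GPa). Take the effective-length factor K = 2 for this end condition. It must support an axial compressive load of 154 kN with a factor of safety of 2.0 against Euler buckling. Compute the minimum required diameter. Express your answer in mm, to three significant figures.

d ≈ 163 mm

Required P_cr = n·P = 2.0 × 154 = 308.0 kN
L_e = K·L = 2 × 5.49 = 10.98 m
Required I = P_cr·L_e²/(π²E) = 3.080×10^5 × 10.98² / (π² × 1.09×10^11) = 3.452×10^-5 m⁴
I_req = 3.452×10^7 mm⁴
Solid circle: I = πd⁴/64  ⇒  d = (64I/π)^(1/4) = (64×3.452×10^7/π)^(1/4) = 163 mm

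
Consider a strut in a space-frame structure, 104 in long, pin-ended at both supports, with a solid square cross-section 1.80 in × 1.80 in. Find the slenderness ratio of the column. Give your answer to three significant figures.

λ ≈ 200

For a square r = a/√12 = 1.80/√12 = 0.5196 in
L_e = K·L = 1 × 104 = 104.0 in
λ = L_e / r_min = 104.00 / 0.5196 = 200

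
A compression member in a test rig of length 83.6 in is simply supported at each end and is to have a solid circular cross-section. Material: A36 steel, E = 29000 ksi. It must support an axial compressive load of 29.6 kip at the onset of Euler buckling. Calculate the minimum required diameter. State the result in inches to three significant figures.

L_e = K·L = 1 × 83.6 = 83.60 in
Required I = P_cr·L_e²/(π²E) = 2.960×10^4 × 83.60² / (π² × 2.90×10^7) = 0.7228 in⁴
Solid circle: I = πd⁴/64  ⇒  d = (64I/π)^(1/4) = (64×0.7228/π)^(1/4) = 1.96 in

d ≈ 1.96 in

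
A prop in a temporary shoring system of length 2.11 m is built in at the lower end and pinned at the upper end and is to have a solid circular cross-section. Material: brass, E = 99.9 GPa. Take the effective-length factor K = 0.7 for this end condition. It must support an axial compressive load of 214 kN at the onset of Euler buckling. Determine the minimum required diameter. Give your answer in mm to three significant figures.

L_e = K·L = 0.7 × 2.11 = 1.477 m
Required I = P_cr·L_e²/(π²E) = 2.140×10^5 × 1.477² / (π² × 9.99×10^10) = 4.735×10^-7 m⁴
I_req = 4.735×10^5 mm⁴
Solid circle: I = πd⁴/64  ⇒  d = (64I/π)^(1/4) = (64×4.735×10^5/π)^(1/4) = 55.7 mm

d ≈ 55.7 mm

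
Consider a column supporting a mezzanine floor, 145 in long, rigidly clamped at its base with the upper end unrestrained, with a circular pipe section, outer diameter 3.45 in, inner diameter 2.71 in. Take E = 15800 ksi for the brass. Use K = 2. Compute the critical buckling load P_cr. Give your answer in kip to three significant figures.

d_o = 3.45 in, d_i = 2.71 in
I = π(d_o⁴ − d_i⁴)/64 = π(3.45⁴ − 2.710⁴)/64 = 4.307 in⁴
Effective length L_e = K·L = 2 × 145 = 290.0 in
P_cr = π²EI / L_e² = π² × 15800×10³ × 4.307 / 290.0² = 7.985×10^3 lb

P_cr ≈ 7.99 kip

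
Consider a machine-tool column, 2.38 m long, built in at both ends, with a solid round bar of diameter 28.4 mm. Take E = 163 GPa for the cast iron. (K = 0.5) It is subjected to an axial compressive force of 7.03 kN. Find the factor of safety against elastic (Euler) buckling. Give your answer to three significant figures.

n ≈ 5.16

I = πd⁴/64 = π×28.4⁴/64 = 3.193×10^4 mm⁴
I = 3.193×10^4 mm⁴ = 3.193×10^-8 m⁴
Effective length L_e = K·L = 0.5 × 2.38 = 1.190 m
P_cr = π²EI / L_e² = π² × 163×10⁹ × 3.193×10^-8 / 1.190² = 3.628×10^4 N
Factor of safety n = P_cr / P = 36.277 / 7.03 = 5.16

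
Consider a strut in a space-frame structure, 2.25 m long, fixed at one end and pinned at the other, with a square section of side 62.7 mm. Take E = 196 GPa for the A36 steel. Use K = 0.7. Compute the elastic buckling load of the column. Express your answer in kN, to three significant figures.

P_cr ≈ 1000 kN

I = a⁴/12 = 62.7⁴/12 = 1.288×10^6 mm⁴
I = 1.288×10^6 mm⁴ = 1.288×10^-6 m⁴
Effective length L_e = K·L = 0.7 × 2.25 = 1.575 m
P_cr = π²EI / L_e² = π² × 196×10⁹ × 1.288×10^-6 / 1.575² = 1.004×10^6 N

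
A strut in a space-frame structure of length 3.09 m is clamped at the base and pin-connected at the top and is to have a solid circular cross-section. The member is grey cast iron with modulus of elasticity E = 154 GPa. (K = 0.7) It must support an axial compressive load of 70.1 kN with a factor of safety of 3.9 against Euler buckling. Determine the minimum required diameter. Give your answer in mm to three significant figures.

d ≈ 64.3 mm

Required P_cr = n·P = 3.9 × 70.1 = 273.4 kN
L_e = K·L = 0.7 × 3.09 = 2.163 m
Required I = P_cr·L_e²/(π²E) = 2.734×10^5 × 2.163² / (π² × 1.54×10^11) = 8.415×10^-7 m⁴
I_req = 8.415×10^5 mm⁴
Solid circle: I = πd⁴/64  ⇒  d = (64I/π)^(1/4) = (64×8.415×10^5/π)^(1/4) = 64.3 mm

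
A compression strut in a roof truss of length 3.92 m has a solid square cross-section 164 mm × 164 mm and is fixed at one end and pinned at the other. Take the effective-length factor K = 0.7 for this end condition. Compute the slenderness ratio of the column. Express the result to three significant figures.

λ ≈ 58.0

For a square r = a/√12 = 164/√12 = 47.34 mm
L_e = K·L = 0.7 × 3.92 m = 2.744 m = 2744.0 mm
λ = L_e / r_min = 2744.0 / 47.34 = 58.0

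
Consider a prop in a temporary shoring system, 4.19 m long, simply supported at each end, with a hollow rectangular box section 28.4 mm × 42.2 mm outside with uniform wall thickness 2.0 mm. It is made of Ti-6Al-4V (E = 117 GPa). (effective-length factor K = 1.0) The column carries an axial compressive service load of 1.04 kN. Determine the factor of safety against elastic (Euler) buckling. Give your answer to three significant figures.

Inner dimensions: h_i = 42.2 − 2×2.0 = 38.20 mm, b_i = 28.4 − 2×2.0 = 24.40 mm
Weak-axis I_min = (h_o·b_o³ − h_i·b_i³)/12 with b_o = 28.4, b_i = 24.40 mm (shorter outer/inner sides).
I_min = (42.2×28.4³ − 38.20×24.40³)/12 = 3.431×10^4 mm⁴
I = 3.431×10^4 mm⁴ = 3.431×10^-8 m⁴
Effective length L_e = K·L = 1 × 4.19 = 4.190 m
P_cr = π²EI / L_e² = π² × 117×10⁹ × 3.431×10^-8 / 4.190² = 2.257×10^3 N
Factor of safety n = P_cr / P = 2.2567 / 1.04 = 2.17

n ≈ 2.17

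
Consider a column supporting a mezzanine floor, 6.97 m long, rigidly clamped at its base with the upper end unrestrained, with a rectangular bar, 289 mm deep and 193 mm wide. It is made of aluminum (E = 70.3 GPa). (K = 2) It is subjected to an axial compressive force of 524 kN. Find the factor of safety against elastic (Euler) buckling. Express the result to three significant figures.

Buckling occurs about the weak axis: I_min = h·b³/12 with b = 193 mm (the shorter side).
I_min = 289×193³/12 = 1.731×10^8 mm⁴
I = 1.731×10^8 mm⁴ = 1.731×10^-4 m⁴
Effective length L_e = K·L = 2 × 6.97 = 13.94 m
P_cr = π²EI / L_e² = π² × 70.3×10⁹ × 1.731×10^-4 / 13.94² = 6.182×10^5 N
Factor of safety n = P_cr / P = 618.18 / 524 = 1.18

n ≈ 1.18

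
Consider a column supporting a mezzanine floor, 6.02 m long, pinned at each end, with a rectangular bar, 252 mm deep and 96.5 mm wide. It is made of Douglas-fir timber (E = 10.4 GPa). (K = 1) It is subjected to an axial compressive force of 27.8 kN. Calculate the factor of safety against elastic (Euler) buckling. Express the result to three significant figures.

n ≈ 1.92

Buckling occurs about the weak axis: I_min = h·b³/12 with b = 96.5 mm (the shorter side).
I_min = 252×96.5³/12 = 1.887×10^7 mm⁴
I = 1.887×10^7 mm⁴ = 1.887×10^-5 m⁴
Effective length L_e = K·L = 1 × 6.02 = 6.020 m
P_cr = π²EI / L_e² = π² × 10.4×10⁹ × 1.887×10^-5 / 6.020² = 5.345×10^4 N
Factor of safety n = P_cr / P = 53.449 / 27.8 = 1.92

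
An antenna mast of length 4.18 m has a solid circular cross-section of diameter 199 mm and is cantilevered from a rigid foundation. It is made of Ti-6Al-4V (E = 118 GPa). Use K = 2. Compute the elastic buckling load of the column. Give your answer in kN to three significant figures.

I = πd⁴/64 = π×199⁴/64 = 7.698×10^7 mm⁴
I = 7.698×10^7 mm⁴ = 7.698×10^-5 m⁴
Effective length L_e = K·L = 2 × 4.18 = 8.360 m
P_cr = π²EI / L_e² = π² × 118×10⁹ × 7.698×10^-5 / 8.360² = 1.283×10^6 N

P_cr ≈ 1280 kN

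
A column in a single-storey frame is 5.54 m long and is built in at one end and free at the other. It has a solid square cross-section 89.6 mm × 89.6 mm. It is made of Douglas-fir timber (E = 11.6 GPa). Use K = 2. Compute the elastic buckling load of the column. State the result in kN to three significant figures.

P_cr ≈ 5.01 kN

I = a⁴/12 = 89.6⁴/12 = 5.371×10^6 mm⁴
I = 5.371×10^6 mm⁴ = 5.371×10^-6 m⁴
Effective length L_e = K·L = 2 × 5.54 = 11.08 m
P_cr = π²EI / L_e² = π² × 11.6×10⁹ × 5.371×10^-6 / 11.08² = 5.009×10^3 N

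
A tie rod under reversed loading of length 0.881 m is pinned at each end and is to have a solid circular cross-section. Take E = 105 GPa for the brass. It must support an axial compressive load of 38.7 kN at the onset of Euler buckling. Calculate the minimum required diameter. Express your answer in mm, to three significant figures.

L_e = K·L = 1 × 0.881 = 0.8810 m
Required I = P_cr·L_e²/(π²E) = 3.870×10^4 × 0.8810² / (π² × 1.05×10^11) = 2.899×10^-8 m⁴
I_req = 2.899×10^4 mm⁴
Solid circle: I = πd⁴/64  ⇒  d = (64I/π)^(1/4) = (64×2.899×10^4/π)^(1/4) = 27.7 mm

d ≈ 27.7 mm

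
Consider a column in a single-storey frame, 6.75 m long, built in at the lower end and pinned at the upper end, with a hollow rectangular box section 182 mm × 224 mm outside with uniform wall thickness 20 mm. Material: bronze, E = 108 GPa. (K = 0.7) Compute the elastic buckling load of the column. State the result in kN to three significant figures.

P_cr ≈ 3280 kN

Inner dimensions: h_i = 224 − 2×20 = 184.0 mm, b_i = 182 − 2×20 = 142.0 mm
Weak-axis I_min = (h_o·b_o³ − h_i·b_i³)/12 with b_o = 182, b_i = 142.0 mm (shorter outer/inner sides).
I_min = (224×182³ − 184.0×142.0³)/12 = 6.863×10^7 mm⁴
I = 6.863×10^7 mm⁴ = 6.863×10^-5 m⁴
Effective length L_e = K·L = 0.7 × 6.75 = 4.725 m
P_cr = π²EI / L_e² = π² × 108×10⁹ × 6.863×10^-5 / 4.725² = 3.277×10^6 N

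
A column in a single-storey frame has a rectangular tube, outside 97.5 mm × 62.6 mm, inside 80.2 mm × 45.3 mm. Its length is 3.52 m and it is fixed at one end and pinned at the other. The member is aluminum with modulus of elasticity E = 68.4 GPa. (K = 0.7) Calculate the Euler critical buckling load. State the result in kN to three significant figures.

P_cr ≈ 153 kN

Weak-axis I_min = (h_o·b_o³ − h_i·b_i³)/12 with b_o = 62.6, b_i = 45.30 mm (shorter outer/inner sides).
I_min = (97.5×62.6³ − 80.20×45.30³)/12 = 1.372×10^6 mm⁴
I = 1.372×10^6 mm⁴ = 1.372×10^-6 m⁴
Effective length L_e = K·L = 0.7 × 3.52 = 2.464 m
P_cr = π²EI / L_e² = π² × 68.4×10⁹ × 1.372×10^-6 / 2.464² = 1.525×10^5 N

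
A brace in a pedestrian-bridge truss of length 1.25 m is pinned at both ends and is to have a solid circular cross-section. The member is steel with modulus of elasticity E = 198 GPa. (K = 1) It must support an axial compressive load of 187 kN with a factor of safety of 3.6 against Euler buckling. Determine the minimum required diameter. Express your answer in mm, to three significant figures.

d ≈ 57.5 mm

Required P_cr = n·P = 3.6 × 187 = 673.2 kN
L_e = K·L = 1 × 1.25 = 1.250 m
Required I = P_cr·L_e²/(π²E) = 6.732×10^5 × 1.250² / (π² × 1.98×10^11) = 5.383×10^-7 m⁴
I_req = 5.383×10^5 mm⁴
Solid circle: I = πd⁴/64  ⇒  d = (64I/π)^(1/4) = (64×5.383×10^5/π)^(1/4) = 57.5 mm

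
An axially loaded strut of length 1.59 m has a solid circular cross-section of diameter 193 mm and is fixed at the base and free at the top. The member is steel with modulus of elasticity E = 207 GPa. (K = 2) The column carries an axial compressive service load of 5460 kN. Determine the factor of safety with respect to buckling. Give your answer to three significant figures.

n ≈ 2.52

I = πd⁴/64 = π×193⁴/64 = 6.811×10^7 mm⁴
I = 6.811×10^7 mm⁴ = 6.811×10^-5 m⁴
Effective length L_e = K·L = 2 × 1.59 = 3.180 m
P_cr = π²EI / L_e² = π² × 207×10⁹ × 6.811×10^-5 / 3.180² = 1.376×10^7 N
Factor of safety n = P_cr / P = 13760 / 5460 = 2.52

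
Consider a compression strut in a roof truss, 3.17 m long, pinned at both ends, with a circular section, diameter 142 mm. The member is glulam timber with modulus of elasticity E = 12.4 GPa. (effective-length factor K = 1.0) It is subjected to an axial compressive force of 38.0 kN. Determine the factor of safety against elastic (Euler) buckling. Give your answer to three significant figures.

n ≈ 6.40

I = πd⁴/64 = π×142⁴/64 = 1.996×10^7 mm⁴
I = 1.996×10^7 mm⁴ = 1.996×10^-5 m⁴
Effective length L_e = K·L = 1 × 3.17 = 3.170 m
P_cr = π²EI / L_e² = π² × 12.4×10⁹ × 1.996×10^-5 / 3.170² = 2.431×10^5 N
Factor of safety n = P_cr / P = 243.07 / 38.0 = 6.40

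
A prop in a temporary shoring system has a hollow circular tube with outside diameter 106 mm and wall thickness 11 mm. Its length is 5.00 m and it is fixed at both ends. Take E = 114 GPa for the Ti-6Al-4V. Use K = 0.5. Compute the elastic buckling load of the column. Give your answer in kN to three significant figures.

Inner diameter d_i = 106 − 2×11 = 84.00 mm
I = π(d_o⁴ − d_i⁴)/64 = π(106⁴ − 84.00⁴)/64 = 3.753×10^6 mm⁴
I = 3.753×10^6 mm⁴ = 3.753×10^-6 m⁴
Effective length L_e = K·L = 0.5 × 5.00 = 2.500 m
P_cr = π²EI / L_e² = π² × 114×10⁹ × 3.753×10^-6 / 2.500² = 6.757×10^5 N

P_cr ≈ 676 kN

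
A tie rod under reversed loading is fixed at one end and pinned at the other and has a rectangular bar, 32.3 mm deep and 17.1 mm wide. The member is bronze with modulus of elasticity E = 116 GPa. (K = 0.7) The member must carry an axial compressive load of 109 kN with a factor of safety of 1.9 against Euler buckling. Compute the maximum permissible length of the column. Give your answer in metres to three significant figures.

Buckling occurs about the weak axis: I_min = h·b³/12 with b = 17.1 mm (the shorter side).
I_min = 32.3×17.1³/12 = 1.346×10^4 mm⁴
I = 1.346×10^-8 m⁴
Required critical load P_cr = n·P = 1.9 × 109 = 207.1 kN = 2.071×10^5 N
From P_cr = π²EI/(K·L)²:  L = (1/K)·√(π²EI/P_cr) = (1/0.7)·√(π²×1.16×10^11×1.346×10^-8/2.071×10^5)
L = 0.390 m

L_max ≈ 0.390 m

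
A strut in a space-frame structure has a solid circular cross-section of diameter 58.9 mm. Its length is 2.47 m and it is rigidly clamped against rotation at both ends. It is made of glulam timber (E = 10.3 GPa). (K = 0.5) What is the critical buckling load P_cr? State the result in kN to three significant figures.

I = πd⁴/64 = π×58.9⁴/64 = 5.908×10^5 mm⁴
I = 5.908×10^5 mm⁴ = 5.908×10^-7 m⁴
Effective length L_e = K·L = 0.5 × 2.47 = 1.235 m
P_cr = π²EI / L_e² = π² × 10.3×10⁹ × 5.908×10^-7 / 1.235² = 3.938×10^4 N

P_cr ≈ 39.4 kN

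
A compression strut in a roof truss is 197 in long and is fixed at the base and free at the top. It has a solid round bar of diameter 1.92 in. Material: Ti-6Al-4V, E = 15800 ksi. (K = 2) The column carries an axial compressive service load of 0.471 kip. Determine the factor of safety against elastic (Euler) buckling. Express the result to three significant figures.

I = πd⁴/64 = π×1.92⁴/64 = 0.6671 in⁴
Effective length L_e = K·L = 2 × 197 = 394.0 in
P_cr = π²EI / L_e² = π² × 15800×10³ × 0.6671 / 394.0² = 670.1 lb
Factor of safety n = P_cr / P = 0.67010 / 0.471 = 1.42

n ≈ 1.42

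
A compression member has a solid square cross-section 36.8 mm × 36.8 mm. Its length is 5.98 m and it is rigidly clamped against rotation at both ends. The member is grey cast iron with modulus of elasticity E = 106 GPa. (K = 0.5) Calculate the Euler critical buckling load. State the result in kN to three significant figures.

I = a⁴/12 = 36.8⁴/12 = 1.528×10^5 mm⁴
I = 1.528×10^5 mm⁴ = 1.528×10^-7 m⁴
Effective length L_e = K·L = 0.5 × 5.98 = 2.990 m
P_cr = π²EI / L_e² = π² × 106×10⁹ × 1.528×10^-7 / 2.990² = 1.788×10^4 N

P_cr ≈ 17.9 kN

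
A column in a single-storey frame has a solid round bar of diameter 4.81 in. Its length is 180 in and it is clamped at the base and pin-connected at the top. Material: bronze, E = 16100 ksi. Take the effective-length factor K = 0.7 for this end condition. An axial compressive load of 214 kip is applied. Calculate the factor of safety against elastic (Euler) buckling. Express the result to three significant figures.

I = πd⁴/64 = π×4.81⁴/64 = 26.28 in⁴
Effective length L_e = K·L = 0.7 × 180 = 126.0 in
P_cr = π²EI / L_e² = π² × 16100×10³ × 26.28 / 126.0² = 2.630×10^5 lb
Factor of safety n = P_cr / P = 262.99 / 214 = 1.23

n ≈ 1.23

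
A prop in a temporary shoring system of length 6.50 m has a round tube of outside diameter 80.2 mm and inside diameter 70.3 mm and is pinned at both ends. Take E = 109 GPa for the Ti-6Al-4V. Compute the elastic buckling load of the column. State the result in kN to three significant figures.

d_o = 80.2 mm, d_i = 70.3 mm
I = π(d_o⁴ − d_i⁴)/64 = π(80.2⁴ − 70.30⁴)/64 = 8.319×10^5 mm⁴
I = 8.319×10^5 mm⁴ = 8.319×10^-7 m⁴
Effective length L_e = K·L = 1 × 6.50 = 6.500 m
P_cr = π²EI / L_e² = π² × 109×10⁹ × 8.319×10^-7 / 6.500² = 2.118×10^4 N

P_cr ≈ 21.2 kN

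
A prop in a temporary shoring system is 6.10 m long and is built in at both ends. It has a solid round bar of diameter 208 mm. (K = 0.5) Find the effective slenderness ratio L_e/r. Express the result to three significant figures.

λ ≈ 58.7

I = πd⁴/64 = π×208⁴/64 = 9.188×10^7 mm⁴
A = 3.398×10^4 mm²;  r_min = √(I/A) = √(9.188×10^7/3.398×10^4) = 52.00 mm
L_e = K·L = 0.5 × 6.10 m = 3.050 m = 3050.0 mm
λ = L_e / r_min = 3050.0 / 52.00 = 58.7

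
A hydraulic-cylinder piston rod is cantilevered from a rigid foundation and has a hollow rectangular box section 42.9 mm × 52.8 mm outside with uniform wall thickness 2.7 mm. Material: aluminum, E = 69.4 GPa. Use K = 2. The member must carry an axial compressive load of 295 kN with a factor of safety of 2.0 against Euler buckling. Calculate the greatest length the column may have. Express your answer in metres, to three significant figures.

Inner dimensions: h_i = 52.8 − 2×2.7 = 47.40 mm, b_i = 42.9 − 2×2.7 = 37.50 mm
Weak-axis I_min = (h_o·b_o³ − h_i·b_i³)/12 with b_o = 42.9, b_i = 37.50 mm (shorter outer/inner sides).
I_min = (52.8×42.9³ − 47.40×37.50³)/12 = 1.391×10^5 mm⁴
I = 1.391×10^-7 m⁴
Required critical load P_cr = n·P = 2.0 × 295 = 590.0 kN = 5.900×10^5 N
From P_cr = π²EI/(K·L)²:  L = (1/K)·√(π²EI/P_cr) = (1/2)·√(π²×6.94×10^10×1.391×10^-7/5.900×10^5)
L = 0.201 m

L_max ≈ 0.201 m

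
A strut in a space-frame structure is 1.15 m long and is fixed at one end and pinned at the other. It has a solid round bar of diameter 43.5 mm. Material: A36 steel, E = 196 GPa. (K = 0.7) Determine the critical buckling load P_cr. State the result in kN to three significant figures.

I = πd⁴/64 = π×43.5⁴/64 = 1.758×10^5 mm⁴
I = 1.758×10^5 mm⁴ = 1.758×10^-7 m⁴
Effective length L_e = K·L = 0.7 × 1.15 = 0.8050 m
P_cr = π²EI / L_e² = π² × 196×10⁹ × 1.758×10^-7 / 0.8050² = 5.247×10^5 N

P_cr ≈ 525 kN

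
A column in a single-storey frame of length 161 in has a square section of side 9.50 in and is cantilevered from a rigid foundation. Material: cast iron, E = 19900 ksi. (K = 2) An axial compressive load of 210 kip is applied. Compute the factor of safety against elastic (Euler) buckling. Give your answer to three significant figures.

I = a⁴/12 = 9.50⁴/12 = 678.8 in⁴
Effective length L_e = K·L = 2 × 161 = 322.0 in
P_cr = π²EI / L_e² = π² × 19900×10³ × 678.8 / 322.0² = 1.286×10^6 lb
Factor of safety n = P_cr / P = 1285.7 / 210 = 6.12

n ≈ 6.12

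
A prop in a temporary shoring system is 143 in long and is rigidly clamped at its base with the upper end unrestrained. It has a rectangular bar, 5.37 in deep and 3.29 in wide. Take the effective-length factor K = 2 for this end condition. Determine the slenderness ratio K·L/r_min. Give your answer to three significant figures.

For a rectangle r_min = b/√12 = 3.29/√12 = 0.9497 in
L_e = K·L = 2 × 143 = 286.0 in
λ = L_e / r_min = 286.00 / 0.9497 = 301

λ ≈ 301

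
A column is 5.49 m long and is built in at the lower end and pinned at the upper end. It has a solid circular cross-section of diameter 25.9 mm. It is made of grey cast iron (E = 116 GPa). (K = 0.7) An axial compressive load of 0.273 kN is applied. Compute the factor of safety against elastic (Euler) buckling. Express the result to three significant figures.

I = πd⁴/64 = π×25.9⁴/64 = 2.209×10^4 mm⁴
I = 2.209×10^4 mm⁴ = 2.209×10^-8 m⁴
Effective length L_e = K·L = 0.7 × 5.49 = 3.843 m
P_cr = π²EI / L_e² = π² × 116×10⁹ × 2.209×10^-8 / 3.843² = 1.712×10^3 N
Factor of safety n = P_cr / P = 1.7123 / 0.273 = 6.27

n ≈ 6.27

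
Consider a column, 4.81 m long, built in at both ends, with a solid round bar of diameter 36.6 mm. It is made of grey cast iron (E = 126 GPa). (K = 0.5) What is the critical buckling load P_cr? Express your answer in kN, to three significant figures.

P_cr ≈ 18.9 kN

I = πd⁴/64 = π×36.6⁴/64 = 8.808×10^4 mm⁴
I = 8.808×10^4 mm⁴ = 8.808×10^-8 m⁴
Effective length L_e = K·L = 0.5 × 4.81 = 2.405 m
P_cr = π²EI / L_e² = π² × 126×10⁹ × 8.808×10^-8 / 2.405² = 1.894×10^4 N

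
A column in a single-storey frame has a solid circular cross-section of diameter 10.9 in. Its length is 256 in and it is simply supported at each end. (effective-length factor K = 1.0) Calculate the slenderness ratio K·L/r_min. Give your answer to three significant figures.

λ ≈ 93.9

For a solid circle r = d/4 = 10.9/4 = 2.725 in
L_e = K·L = 1 × 256 = 256.0 in
λ = L_e / r_min = 256.00 / 2.725 = 93.9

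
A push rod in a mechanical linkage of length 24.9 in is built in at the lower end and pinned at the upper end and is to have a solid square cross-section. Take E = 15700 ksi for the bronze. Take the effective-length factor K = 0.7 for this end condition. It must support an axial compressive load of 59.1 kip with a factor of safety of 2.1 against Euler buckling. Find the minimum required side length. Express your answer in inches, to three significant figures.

a ≈ 1.31 in

Required P_cr = n·P = 2.1 × 59.1 = 124.1 kip
L_e = K·L = 0.7 × 24.9 = 17.43 in
Required I = P_cr·L_e²/(π²E) = 1.241×10^5 × 17.43² / (π² × 1.57×10^7) = 0.2433 in⁴
Solid square: I = a⁴/12  ⇒  a = (12I)^(1/4) = (12×0.2433)^(1/4) = 1.31 in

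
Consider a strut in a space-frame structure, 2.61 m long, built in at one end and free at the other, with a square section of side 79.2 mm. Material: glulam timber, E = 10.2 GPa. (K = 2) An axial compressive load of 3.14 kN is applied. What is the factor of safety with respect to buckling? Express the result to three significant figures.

I = a⁴/12 = 79.2⁴/12 = 3.279×10^6 mm⁴
I = 3.279×10^6 mm⁴ = 3.279×10^-6 m⁴
Effective length L_e = K·L = 2 × 2.61 = 5.220 m
P_cr = π²EI / L_e² = π² × 10.2×10⁹ × 3.279×10^-6 / 5.220² = 1.211×10^4 N
Factor of safety n = P_cr / P = 12.114 / 3.14 = 3.86

n ≈ 3.86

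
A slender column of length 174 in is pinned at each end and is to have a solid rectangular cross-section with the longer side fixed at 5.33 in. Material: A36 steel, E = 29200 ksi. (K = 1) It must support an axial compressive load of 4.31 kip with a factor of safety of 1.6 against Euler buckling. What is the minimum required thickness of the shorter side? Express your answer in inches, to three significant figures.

Required P_cr = n·P = 1.6 × 4.31 = 6.896 kip
L_e = K·L = 1 × 174 = 174.0 in
Required I = P_cr·L_e²/(π²E) = 6.896×10^3 × 174.0² / (π² × 2.92×10^7) = 0.7245 in⁴
Rectangle, weak axis: I_min = h·b³/12 with h = 5.33 in fixed  ⇒  b = (12I/h)^(1/3) = 1.18 in

b ≈ 1.18 in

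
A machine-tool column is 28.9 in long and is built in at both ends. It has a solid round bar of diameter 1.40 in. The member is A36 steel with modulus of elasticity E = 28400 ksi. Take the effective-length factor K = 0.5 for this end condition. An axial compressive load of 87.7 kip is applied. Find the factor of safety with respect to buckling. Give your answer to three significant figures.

n ≈ 2.89

I = πd⁴/64 = π×1.40⁴/64 = 0.1886 in⁴
Effective length L_e = K·L = 0.5 × 28.9 = 14.45 in
P_cr = π²EI / L_e² = π² × 28400×10³ × 0.1886 / 14.45² = 2.531×10^5 lb
Factor of safety n = P_cr / P = 253.14 / 87.7 = 2.89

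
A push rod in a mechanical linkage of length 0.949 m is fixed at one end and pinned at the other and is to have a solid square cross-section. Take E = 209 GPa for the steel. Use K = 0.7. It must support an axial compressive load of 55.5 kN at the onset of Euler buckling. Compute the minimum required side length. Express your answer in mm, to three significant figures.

a ≈ 19.4 mm

L_e = K·L = 0.7 × 0.949 = 0.6643 m
Required I = P_cr·L_e²/(π²E) = 5.550×10^4 × 0.6643² / (π² × 2.09×10^11) = 1.187×10^-8 m⁴
I_req = 1.187×10^4 mm⁴
Solid square: I = a⁴/12  ⇒  a = (12I)^(1/4) = (12×1.187×10^4)^(1/4) = 19.4 mm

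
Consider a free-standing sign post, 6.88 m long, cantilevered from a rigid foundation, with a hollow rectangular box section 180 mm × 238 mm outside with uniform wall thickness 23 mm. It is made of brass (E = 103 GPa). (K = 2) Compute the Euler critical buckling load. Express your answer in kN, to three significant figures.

Inner dimensions: h_i = 238 − 2×23 = 192.0 mm, b_i = 180 − 2×23 = 134.0 mm
Weak-axis I_min = (h_o·b_o³ − h_i·b_i³)/12 with b_o = 180, b_i = 134.0 mm (shorter outer/inner sides).
I_min = (238×180³ − 192.0×134.0³)/12 = 7.717×10^7 mm⁴
I = 7.717×10^7 mm⁴ = 7.717×10^-5 m⁴
Effective length L_e = K·L = 2 × 6.88 = 13.76 m
P_cr = π²EI / L_e² = π² × 103×10⁹ × 7.717×10^-5 / 13.76² = 4.143×10^5 N

P_cr ≈ 414 kN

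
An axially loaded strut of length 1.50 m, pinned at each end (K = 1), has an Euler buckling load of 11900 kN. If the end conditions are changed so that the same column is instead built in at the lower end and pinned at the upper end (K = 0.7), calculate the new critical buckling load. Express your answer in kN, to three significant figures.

P_cr ≈ 24300 kN

P_cr ∝ 1/K², so P_cr,new = P_cr,old × (K_old/K_new)² = 11900 × (1/0.7)²
= 11900 × 2.041 = 24300 kN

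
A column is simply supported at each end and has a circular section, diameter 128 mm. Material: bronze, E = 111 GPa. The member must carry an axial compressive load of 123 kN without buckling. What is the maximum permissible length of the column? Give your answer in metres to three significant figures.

I = πd⁴/64 = π×128⁴/64 = 1.318×10^7 mm⁴
I = 1.318×10^-5 m⁴
At the buckling limit P_cr = P = 1.230×10^5 N
From P_cr = π²EI/(K·L)²:  L = (1/K)·√(π²EI/P_cr) = (1/1)·√(π²×1.11×10^11×1.318×10^-5/1.230×10^5)
L = 10.8 m

L_max ≈ 10.8 m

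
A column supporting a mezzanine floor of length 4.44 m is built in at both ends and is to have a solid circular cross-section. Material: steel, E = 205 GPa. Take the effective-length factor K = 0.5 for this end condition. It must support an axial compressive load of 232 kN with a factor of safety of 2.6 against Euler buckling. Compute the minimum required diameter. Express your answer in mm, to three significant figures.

Required P_cr = n·P = 2.6 × 232 = 603.2 kN
L_e = K·L = 0.5 × 4.44 = 2.220 m
Required I = P_cr·L_e²/(π²E) = 6.032×10^5 × 2.220² / (π² × 2.05×10^11) = 1.469×10^-6 m⁴
I_req = 1.469×10^6 mm⁴
Solid circle: I = πd⁴/64  ⇒  d = (64I/π)^(1/4) = (64×1.469×10^6/π)^(1/4) = 74.0 mm

d ≈ 74.0 mm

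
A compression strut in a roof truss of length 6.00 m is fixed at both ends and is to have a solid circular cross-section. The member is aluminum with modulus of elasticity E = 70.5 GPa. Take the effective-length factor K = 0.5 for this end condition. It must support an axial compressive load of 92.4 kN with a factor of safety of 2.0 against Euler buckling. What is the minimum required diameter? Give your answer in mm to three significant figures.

d ≈ 83.5 mm

Required P_cr = n·P = 2.0 × 92.4 = 184.8 kN
L_e = K·L = 0.5 × 6.00 = 3.000 m
Required I = P_cr·L_e²/(π²E) = 1.848×10^5 × 3.000² / (π² × 7.05×10^10) = 2.390×10^-6 m⁴
I_req = 2.390×10^6 mm⁴
Solid circle: I = πd⁴/64  ⇒  d = (64I/π)^(1/4) = (64×2.390×10^6/π)^(1/4) = 83.5 mm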